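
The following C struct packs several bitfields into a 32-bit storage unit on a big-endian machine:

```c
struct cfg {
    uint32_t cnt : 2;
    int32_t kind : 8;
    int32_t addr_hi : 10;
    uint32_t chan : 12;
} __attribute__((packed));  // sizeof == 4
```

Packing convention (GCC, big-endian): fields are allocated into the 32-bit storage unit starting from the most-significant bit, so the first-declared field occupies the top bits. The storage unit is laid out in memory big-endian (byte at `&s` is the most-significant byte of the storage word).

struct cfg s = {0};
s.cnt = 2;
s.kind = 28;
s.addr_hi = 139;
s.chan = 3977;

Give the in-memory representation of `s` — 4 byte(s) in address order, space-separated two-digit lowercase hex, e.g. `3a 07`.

87 08 bf 89

cnt (2b) val=2 bits=0x2 at bit 30: 0x80000000
kind (8b) val=28 bits=0x1c at bit 22: 0x87000000
addr_hi (10b) val=139 bits=0x8b at bit 12: 0x8708b000
chan (12b) val=3977 bits=0xf89 at bit 0: 0x8708bf89
word = 0x8708bf89 → big-endian bytes:
  [0]=0x87  [1]=0x08  [2]=0xbf  [3]=0x89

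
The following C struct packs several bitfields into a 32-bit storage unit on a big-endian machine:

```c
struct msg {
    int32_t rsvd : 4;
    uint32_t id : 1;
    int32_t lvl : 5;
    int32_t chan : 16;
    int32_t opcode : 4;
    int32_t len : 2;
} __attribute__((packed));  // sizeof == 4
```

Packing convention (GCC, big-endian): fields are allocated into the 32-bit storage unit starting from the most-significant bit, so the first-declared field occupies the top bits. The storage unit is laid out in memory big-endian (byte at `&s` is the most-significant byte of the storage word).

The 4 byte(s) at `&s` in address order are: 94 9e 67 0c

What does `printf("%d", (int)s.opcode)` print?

[0]=0x94 [1]=0x9e [2]=0x67 [3]=0x0c (big-endian) → word 0x949e670c
rsvd [28+:4] = (word>>28) & 0xf = 9
id [27+:1] = (word>>27) & 0x1 = 0
lvl [22+:5] = (word>>22) & 0x1f = 18
chan [6+:16] = (word>>6) & 0xffff = 31132
opcode [2+:4] = (word>>2) & 0xf = 3  ←
len [0+:2] = (word>>0) & 0x3 = 0
opcode signed 4b, MSB=0: value = 3

3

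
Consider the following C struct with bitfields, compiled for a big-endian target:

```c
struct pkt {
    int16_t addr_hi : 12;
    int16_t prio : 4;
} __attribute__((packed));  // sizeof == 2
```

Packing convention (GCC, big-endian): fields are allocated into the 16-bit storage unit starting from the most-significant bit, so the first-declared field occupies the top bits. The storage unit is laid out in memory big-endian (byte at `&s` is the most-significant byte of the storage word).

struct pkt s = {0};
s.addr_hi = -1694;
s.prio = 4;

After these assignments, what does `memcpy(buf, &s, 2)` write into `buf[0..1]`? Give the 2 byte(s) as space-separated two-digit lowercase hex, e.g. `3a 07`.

addr_hi:12 = -1694 → 0x962 << 4 → word 0x9620
prio:4 = 4 → 0x4 << 0 → word 0x9624
word = 0x9624 → big-endian bytes:
  [0]=0x96  [1]=0x24

96 24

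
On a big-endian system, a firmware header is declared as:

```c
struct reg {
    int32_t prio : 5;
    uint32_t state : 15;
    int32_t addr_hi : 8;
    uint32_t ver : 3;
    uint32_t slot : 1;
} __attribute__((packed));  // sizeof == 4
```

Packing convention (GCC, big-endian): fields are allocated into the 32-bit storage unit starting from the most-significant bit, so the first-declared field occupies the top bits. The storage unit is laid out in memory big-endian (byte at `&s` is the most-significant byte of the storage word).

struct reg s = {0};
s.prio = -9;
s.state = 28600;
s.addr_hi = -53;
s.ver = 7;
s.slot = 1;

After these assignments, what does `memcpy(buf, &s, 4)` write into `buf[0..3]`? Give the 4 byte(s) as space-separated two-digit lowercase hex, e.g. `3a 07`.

be fb 8c bf

prio (5b) val=-9 bits=0x17 at bit 27: 0xb8000000
state (15b) val=28600 bits=0x6fb8 at bit 12: 0xbefb8000
addr_hi (8b) val=-53 bits=0xcb at bit 4: 0xbefb8cb0
ver (3b) val=7 bits=0x7 at bit 1: 0xbefb8cbe
slot (1b) val=1 bits=0x1 at bit 0: 0xbefb8cbf
word = 0xbefb8cbf → big-endian bytes:
  [0]=0xbe  [1]=0xfb  [2]=0x8c  [3]=0xbf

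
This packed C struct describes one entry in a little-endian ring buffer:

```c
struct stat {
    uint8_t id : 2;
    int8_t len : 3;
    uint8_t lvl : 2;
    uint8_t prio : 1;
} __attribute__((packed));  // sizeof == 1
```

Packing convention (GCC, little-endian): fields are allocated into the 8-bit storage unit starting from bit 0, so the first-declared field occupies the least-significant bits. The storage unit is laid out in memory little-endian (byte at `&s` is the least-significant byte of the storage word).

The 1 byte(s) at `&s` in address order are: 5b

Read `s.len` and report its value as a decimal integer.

-2

[0]=0x5b (little-endian) → word 0x5b
id [0+:2] = (word>>0) & 0x3 = 3
len [2+:3] = (word>>2) & 0x7 = 6  ←
lvl [5+:2] = (word>>5) & 0x3 = 2
prio [7+:1] = (word>>7) & 0x1 = 0
len signed 3b, MSB=1: 6 - 8 = -2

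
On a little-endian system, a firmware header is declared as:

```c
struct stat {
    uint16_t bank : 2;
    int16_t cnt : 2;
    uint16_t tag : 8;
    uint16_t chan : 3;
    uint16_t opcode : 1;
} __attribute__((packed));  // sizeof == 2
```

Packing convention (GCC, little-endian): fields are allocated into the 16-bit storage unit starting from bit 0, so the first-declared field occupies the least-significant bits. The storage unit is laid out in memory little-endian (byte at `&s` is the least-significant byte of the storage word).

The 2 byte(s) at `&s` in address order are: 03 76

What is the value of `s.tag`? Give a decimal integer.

[0]=0x03 [1]=0x76 (little-endian) → word 0x7603
bank [0+:2] = (word>>0) & 0x3 = 3
cnt [2+:2] = (word>>2) & 0x3 = 0
tag [4+:8] = (word>>4) & 0xff = 96  ←
chan [12+:3] = (word>>12) & 0x7 = 7
opcode [15+:1] = (word>>15) & 0x1 = 0

96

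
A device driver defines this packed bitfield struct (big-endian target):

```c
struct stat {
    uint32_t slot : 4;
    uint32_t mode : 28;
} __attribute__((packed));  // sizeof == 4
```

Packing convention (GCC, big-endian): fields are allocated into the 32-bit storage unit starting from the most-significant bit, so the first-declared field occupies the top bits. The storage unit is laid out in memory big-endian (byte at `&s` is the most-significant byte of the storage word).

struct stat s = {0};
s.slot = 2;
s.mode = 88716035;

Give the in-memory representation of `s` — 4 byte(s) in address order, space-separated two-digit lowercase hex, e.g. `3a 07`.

25 49 b3 03

slot (4b) val=2 bits=0x2 at bit 28: 0x20000000
mode (28b) val=88716035 bits=0x549b303 at bit 0: 0x2549b303
word = 0x2549b303 → big-endian bytes:
  [0]=0x25  [1]=0x49  [2]=0xb3  [3]=0x03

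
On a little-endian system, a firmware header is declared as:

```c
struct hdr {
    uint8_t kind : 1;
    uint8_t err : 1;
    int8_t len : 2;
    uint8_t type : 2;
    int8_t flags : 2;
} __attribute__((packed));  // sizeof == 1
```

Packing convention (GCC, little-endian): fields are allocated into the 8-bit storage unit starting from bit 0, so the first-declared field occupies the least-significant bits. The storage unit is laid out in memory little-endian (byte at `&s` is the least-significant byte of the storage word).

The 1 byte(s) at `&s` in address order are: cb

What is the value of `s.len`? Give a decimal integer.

-2

[0]=0xcb (little-endian) → word 0xcb
kind:1 @ bit 0 → (0xcb>>0)&0x1 = 0x1
err:1 @ bit 1 → (0xcb>>1)&0x1 = 0x1
len:2 @ bit 2 → (0xcb>>2)&0x3 = 0x2  ←
type:2 @ bit 4 → (0xcb>>4)&0x3 = 0x0
flags:2 @ bit 6 → (0xcb>>6)&0x3 = 0x3
len signed 2b, MSB=1: 2 - 4 = -2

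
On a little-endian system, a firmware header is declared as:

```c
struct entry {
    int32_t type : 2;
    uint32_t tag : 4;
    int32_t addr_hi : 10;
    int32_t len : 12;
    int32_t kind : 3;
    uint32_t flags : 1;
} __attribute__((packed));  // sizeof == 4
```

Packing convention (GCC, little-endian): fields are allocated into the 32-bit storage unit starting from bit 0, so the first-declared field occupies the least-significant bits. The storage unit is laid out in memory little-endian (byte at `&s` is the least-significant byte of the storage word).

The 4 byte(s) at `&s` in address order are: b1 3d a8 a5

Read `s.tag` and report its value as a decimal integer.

12

[0]=0xb1 [1]=0x3d [2]=0xa8 [3]=0xa5 (little-endian) → word 0xa5a83db1
type:2 @ bit 0 → (0xa5a83db1>>0)&0x3 = 0x1
tag:4 @ bit 2 → (0xa5a83db1>>2)&0xf = 0xc  ←
addr_hi:10 @ bit 6 → (0xa5a83db1>>6)&0x3ff = 0xf6
len:12 @ bit 16 → (0xa5a83db1>>16)&0xfff = 0x5a8
kind:3 @ bit 28 → (0xa5a83db1>>28)&0x7 = 0x2
flags:1 @ bit 31 → (0xa5a83db1>>31)&0x1 = 0x1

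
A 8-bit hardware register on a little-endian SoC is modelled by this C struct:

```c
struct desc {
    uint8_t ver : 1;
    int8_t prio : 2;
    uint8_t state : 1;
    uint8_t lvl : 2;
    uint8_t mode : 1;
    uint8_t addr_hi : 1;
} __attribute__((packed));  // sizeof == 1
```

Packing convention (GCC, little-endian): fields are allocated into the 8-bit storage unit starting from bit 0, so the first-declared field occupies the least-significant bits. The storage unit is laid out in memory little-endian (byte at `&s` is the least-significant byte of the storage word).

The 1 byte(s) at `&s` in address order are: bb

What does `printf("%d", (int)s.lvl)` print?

3

[0]=0xbb (little-endian) → word 0xbb
ver [0+:1] = (word>>0) & 0x1 = 1
prio [1+:2] = (word>>1) & 0x3 = 1
state [3+:1] = (word>>3) & 0x1 = 1
lvl [4+:2] = (word>>4) & 0x3 = 3  ←
mode [6+:1] = (word>>6) & 0x1 = 0
addr_hi [7+:1] = (word>>7) & 0x1 = 1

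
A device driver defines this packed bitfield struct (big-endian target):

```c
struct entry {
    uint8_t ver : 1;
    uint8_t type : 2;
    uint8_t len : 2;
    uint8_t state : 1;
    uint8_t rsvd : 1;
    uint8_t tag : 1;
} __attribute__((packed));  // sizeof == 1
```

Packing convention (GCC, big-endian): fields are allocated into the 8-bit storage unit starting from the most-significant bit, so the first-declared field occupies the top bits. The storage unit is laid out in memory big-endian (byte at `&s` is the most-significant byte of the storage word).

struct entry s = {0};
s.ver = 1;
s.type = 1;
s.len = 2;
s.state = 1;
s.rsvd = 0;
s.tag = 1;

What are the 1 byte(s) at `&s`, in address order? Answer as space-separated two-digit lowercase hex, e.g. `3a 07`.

b5

ver:1 = 1 → 0x1 << 7 → word 0x80
type:2 = 1 → 0x1 << 5 → word 0xa0
len:2 = 2 → 0x2 << 3 → word 0xb0
state:1 = 1 → 0x1 << 2 → word 0xb4
rsvd:1 = 0 → 0x0 << 1 → word 0xb4
tag:1 = 1 → 0x1 << 0 → word 0xb5
word = 0xb5 → big-endian bytes:
  [0]=0xb5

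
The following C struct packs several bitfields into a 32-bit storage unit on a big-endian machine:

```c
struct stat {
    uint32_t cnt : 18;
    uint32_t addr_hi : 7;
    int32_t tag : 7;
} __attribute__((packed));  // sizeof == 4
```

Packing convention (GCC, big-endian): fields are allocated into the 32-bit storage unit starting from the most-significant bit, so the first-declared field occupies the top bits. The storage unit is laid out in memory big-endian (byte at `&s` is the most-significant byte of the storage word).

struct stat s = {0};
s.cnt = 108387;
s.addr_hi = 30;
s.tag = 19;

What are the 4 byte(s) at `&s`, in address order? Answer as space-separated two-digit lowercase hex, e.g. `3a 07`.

[14+:18] cnt=108387 & 0x3ffff = 0x1a763; word=0x69d8c000
[7+:7] addr_hi=30 & 0x7f = 0x1e; word=0x69d8cf00
[0+:7] tag=19 & 0x7f = 0x13; word=0x69d8cf13
word = 0x69d8cf13 → big-endian bytes:
  [0]=0x69  [1]=0xd8  [2]=0xcf  [3]=0x13

69 d8 cf 13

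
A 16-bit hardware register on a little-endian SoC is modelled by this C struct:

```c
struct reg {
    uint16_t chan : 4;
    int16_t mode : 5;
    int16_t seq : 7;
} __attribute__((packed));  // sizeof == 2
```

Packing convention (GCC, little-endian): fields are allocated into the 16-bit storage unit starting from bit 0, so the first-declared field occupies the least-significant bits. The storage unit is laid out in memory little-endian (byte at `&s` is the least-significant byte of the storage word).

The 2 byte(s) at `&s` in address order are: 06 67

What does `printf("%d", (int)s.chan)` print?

[0]=0x06 [1]=0x67 (little-endian) → word 0x6706
chan [0+:4] = (word>>0) & 0xf = 6  ←
mode [4+:5] = (word>>4) & 0x1f = 16
seq [9+:7] = (word>>9) & 0x7f = 51

6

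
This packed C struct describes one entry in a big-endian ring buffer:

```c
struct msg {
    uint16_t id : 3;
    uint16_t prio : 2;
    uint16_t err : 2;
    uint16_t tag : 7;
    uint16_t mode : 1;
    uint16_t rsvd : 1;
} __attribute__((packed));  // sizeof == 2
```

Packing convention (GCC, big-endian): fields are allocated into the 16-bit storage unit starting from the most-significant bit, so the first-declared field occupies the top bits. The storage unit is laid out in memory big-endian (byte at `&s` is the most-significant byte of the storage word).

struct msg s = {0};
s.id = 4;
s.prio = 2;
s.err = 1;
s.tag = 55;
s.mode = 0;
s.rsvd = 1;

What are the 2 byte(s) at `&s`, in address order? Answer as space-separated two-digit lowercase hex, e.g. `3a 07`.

id:3 = 4 → 0x4 << 13 → word 0x8000
prio:2 = 2 → 0x2 << 11 → word 0x9000
err:2 = 1 → 0x1 << 9 → word 0x9200
tag:7 = 55 → 0x37 << 2 → word 0x92dc
mode:1 = 0 → 0x0 << 1 → word 0x92dc
rsvd:1 = 1 → 0x1 << 0 → word 0x92dd
word = 0x92dd → big-endian bytes:
  [0]=0x92  [1]=0xdd

92 dd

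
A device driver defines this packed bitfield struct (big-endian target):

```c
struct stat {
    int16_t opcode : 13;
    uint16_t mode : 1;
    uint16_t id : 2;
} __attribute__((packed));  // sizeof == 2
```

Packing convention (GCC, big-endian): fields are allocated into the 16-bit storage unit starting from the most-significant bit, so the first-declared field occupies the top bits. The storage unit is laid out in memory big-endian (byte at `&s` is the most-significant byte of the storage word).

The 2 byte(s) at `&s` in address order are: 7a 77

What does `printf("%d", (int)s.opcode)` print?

3918

[0]=0x7a [1]=0x77 (big-endian) → word 0x7a77
opcode [3+:13] = (word>>3) & 0x1fff = 3918  ←
mode [2+:1] = (word>>2) & 0x1 = 1
id [0+:2] = (word>>0) & 0x3 = 3
opcode signed 13b, MSB=0: value = 3918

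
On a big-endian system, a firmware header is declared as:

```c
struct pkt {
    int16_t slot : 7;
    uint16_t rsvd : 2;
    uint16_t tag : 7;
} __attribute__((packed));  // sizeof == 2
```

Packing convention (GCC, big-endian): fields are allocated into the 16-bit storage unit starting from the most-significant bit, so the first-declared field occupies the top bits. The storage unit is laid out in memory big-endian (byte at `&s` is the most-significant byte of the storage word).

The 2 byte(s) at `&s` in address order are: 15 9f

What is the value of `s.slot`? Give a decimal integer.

[0]=0x15 [1]=0x9f (big-endian) → word 0x159f
slot [9+:7] = (word>>9) & 0x7f = 10  ←
rsvd [7+:2] = (word>>7) & 0x3 = 3
tag [0+:7] = (word>>0) & 0x7f = 31
slot signed 7b, MSB=0: value = 10

10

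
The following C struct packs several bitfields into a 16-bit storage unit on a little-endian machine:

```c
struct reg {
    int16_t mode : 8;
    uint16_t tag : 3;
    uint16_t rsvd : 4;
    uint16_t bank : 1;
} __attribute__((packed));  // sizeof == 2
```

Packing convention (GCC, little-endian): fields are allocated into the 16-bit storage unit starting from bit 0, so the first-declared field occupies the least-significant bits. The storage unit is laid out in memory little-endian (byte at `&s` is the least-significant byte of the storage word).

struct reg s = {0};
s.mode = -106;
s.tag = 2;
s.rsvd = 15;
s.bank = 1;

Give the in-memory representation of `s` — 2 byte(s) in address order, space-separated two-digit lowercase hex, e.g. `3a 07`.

96 fa

mode:8 = -106 → 0x96 << 0 → word 0x0096
tag:3 = 2 → 0x2 << 8 → word 0x0296
rsvd:4 = 15 → 0xf << 11 → word 0x7a96
bank:1 = 1 → 0x1 << 15 → word 0xfa96
word = 0xfa96 → little-endian bytes:
  [0]=0x96  [1]=0xfa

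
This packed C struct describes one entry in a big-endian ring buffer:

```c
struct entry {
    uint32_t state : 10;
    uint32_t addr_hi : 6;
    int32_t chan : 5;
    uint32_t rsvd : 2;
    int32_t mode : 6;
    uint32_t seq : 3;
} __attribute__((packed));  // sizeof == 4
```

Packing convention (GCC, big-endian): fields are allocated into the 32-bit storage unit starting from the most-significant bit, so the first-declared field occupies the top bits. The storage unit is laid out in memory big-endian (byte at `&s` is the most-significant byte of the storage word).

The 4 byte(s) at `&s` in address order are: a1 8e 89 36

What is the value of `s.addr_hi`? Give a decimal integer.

14

[0]=0xa1 [1]=0x8e [2]=0x89 [3]=0x36 (big-endian) → word 0xa18e8936
state:10 @ bit 22 → (0xa18e8936>>22)&0x3ff = 0x286
addr_hi:6 @ bit 16 → (0xa18e8936>>16)&0x3f = 0xe  ←
chan:5 @ bit 11 → (0xa18e8936>>11)&0x1f = 0x11
rsvd:2 @ bit 9 → (0xa18e8936>>9)&0x3 = 0x0
mode:6 @ bit 3 → (0xa18e8936>>3)&0x3f = 0x26
seq:3 @ bit 0 → (0xa18e8936>>0)&0x7 = 0x6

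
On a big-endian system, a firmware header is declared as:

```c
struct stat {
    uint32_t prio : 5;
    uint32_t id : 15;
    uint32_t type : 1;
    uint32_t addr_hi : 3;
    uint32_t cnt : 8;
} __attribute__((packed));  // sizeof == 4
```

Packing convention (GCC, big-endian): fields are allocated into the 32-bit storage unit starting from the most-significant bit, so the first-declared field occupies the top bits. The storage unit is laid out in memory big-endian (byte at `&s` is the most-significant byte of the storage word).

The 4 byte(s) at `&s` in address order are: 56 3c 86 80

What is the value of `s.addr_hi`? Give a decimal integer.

6

[0]=0x56 [1]=0x3c [2]=0x86 [3]=0x80 (big-endian) → word 0x563c8680
prio [27+:5] = (word>>27) & 0x1f = 10
id [12+:15] = (word>>12) & 0x7fff = 25544
type [11+:1] = (word>>11) & 0x1 = 0
addr_hi [8+:3] = (word>>8) & 0x7 = 6  ←
cnt [0+:8] = (word>>0) & 0xff = 128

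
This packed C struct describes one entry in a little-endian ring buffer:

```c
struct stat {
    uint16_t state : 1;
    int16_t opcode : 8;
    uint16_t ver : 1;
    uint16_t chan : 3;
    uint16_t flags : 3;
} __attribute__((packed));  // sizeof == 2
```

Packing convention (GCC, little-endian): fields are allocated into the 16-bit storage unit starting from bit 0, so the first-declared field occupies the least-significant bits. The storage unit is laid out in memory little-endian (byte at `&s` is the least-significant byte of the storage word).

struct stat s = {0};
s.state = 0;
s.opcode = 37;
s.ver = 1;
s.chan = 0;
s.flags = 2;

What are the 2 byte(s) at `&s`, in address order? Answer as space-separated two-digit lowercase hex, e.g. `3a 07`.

4a 42

state (1b) val=0 bits=0x0 at bit 0: 0x0000
opcode (8b) val=37 bits=0x25 at bit 1: 0x004a
ver (1b) val=1 bits=0x1 at bit 9: 0x024a
chan (3b) val=0 bits=0x0 at bit 10: 0x024a
flags (3b) val=2 bits=0x2 at bit 13: 0x424a
word = 0x424a → little-endian bytes:
  [0]=0x4a  [1]=0x42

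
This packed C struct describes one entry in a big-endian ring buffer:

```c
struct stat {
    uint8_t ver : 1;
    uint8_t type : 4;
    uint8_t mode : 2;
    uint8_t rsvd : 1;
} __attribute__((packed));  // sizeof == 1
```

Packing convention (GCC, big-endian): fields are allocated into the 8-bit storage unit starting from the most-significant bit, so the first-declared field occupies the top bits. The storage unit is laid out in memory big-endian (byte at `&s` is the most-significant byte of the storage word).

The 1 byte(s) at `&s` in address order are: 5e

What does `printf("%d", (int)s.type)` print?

[0]=0x5e (big-endian) → word 0x5e
ver [7+:1] = (word>>7) & 0x1 = 0
type [3+:4] = (word>>3) & 0xf = 11  ←
mode [1+:2] = (word>>1) & 0x3 = 3
rsvd [0+:1] = (word>>0) & 0x1 = 0

11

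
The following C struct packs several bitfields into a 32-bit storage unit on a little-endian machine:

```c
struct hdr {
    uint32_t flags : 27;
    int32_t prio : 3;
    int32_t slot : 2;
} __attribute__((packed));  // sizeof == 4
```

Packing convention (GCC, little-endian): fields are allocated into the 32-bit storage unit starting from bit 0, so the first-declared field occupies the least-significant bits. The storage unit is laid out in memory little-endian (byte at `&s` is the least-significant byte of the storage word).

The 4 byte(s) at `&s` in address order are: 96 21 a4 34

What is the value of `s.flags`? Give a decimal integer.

77865366

[0]=0x96 [1]=0x21 [2]=0xa4 [3]=0x34 (little-endian) → word 0x34a42196
flags [0+:27] = (word>>0) & 0x7ffffff = 77865366  ←
prio [27+:3] = (word>>27) & 0x7 = 6
slot [30+:2] = (word>>30) & 0x3 = 0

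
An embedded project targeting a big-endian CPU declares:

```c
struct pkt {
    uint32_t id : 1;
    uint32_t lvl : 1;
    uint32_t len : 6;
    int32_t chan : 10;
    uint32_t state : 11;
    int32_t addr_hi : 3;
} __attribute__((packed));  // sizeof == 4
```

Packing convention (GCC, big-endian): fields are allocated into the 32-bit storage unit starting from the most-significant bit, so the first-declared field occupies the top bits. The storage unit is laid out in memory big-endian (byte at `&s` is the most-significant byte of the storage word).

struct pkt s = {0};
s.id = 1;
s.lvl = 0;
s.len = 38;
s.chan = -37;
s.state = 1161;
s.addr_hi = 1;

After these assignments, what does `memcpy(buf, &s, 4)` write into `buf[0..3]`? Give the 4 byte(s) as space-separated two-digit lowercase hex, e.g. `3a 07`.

a6 f6 e4 49

id:1 = 1 → 0x1 << 31 → word 0x80000000
lvl:1 = 0 → 0x0 << 30 → word 0x80000000
len:6 = 38 → 0x26 << 24 → word 0xa6000000
chan:10 = -37 → 0x3db << 14 → word 0xa6f6c000
state:11 = 1161 → 0x489 << 3 → word 0xa6f6e448
addr_hi:3 = 1 → 0x1 << 0 → word 0xa6f6e449
word = 0xa6f6e449 → big-endian bytes:
  [0]=0xa6  [1]=0xf6  [2]=0xe4  [3]=0x49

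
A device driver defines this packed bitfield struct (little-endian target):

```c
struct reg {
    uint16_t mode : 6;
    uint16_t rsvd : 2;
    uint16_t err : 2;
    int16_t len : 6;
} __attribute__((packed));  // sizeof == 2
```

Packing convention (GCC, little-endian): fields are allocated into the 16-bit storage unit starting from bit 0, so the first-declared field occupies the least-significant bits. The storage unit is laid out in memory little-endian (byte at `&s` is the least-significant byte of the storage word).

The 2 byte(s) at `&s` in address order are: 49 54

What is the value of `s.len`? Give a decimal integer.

21

[0]=0x49 [1]=0x54 (little-endian) → word 0x5449
mode [0+:6] = (word>>0) & 0x3f = 9
rsvd [6+:2] = (word>>6) & 0x3 = 1
err [8+:2] = (word>>8) & 0x3 = 0
len [10+:6] = (word>>10) & 0x3f = 21  ←
len signed 6b, MSB=0: value = 21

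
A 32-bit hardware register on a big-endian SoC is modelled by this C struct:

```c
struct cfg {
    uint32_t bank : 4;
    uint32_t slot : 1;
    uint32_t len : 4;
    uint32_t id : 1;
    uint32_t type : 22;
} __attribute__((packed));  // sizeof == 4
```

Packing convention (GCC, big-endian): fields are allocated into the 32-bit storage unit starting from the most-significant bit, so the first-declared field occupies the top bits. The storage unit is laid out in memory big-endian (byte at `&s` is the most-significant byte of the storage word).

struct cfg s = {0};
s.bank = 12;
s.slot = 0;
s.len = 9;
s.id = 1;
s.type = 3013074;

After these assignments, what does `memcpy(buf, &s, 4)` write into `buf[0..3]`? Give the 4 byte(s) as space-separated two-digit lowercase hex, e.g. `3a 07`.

bank:4 = 12 → 0xc << 28 → word 0xc0000000
slot:1 = 0 → 0x0 << 27 → word 0xc0000000
len:4 = 9 → 0x9 << 23 → word 0xc4800000
id:1 = 1 → 0x1 << 22 → word 0xc4c00000
type:22 = 3013074 → 0x2df9d2 << 0 → word 0xc4edf9d2
word = 0xc4edf9d2 → big-endian bytes:
  [0]=0xc4  [1]=0xed  [2]=0xf9  [3]=0xd2

c4 ed f9 d2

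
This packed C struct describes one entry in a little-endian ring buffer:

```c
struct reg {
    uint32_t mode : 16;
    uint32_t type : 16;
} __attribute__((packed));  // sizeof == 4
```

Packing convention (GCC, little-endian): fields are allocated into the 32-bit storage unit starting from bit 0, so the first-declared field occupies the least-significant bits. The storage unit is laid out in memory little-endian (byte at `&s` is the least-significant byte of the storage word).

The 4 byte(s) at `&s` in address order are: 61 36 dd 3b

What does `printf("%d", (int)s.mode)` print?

13921

[0]=0x61 [1]=0x36 [2]=0xdd [3]=0x3b (little-endian) → word 0x3bdd3661
mode:16 @ bit 0 → (0x3bdd3661>>0)&0xffff = 0x3661  ←
type:16 @ bit 16 → (0x3bdd3661>>16)&0xffff = 0x3bdd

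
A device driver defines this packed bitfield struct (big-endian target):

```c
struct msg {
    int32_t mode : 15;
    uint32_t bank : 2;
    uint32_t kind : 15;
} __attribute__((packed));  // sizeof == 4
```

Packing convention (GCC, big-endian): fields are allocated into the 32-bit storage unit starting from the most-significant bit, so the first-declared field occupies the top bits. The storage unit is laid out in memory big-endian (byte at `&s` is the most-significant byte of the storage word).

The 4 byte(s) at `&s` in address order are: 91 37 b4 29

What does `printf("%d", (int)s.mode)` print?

[0]=0x91 [1]=0x37 [2]=0xb4 [3]=0x29 (big-endian) → word 0x9137b429
mode [17+:15] = (word>>17) & 0x7fff = 18587  ←
bank [15+:2] = (word>>15) & 0x3 = 3
kind [0+:15] = (word>>0) & 0x7fff = 13353
mode signed 15b, MSB=1: 18587 - 32768 = -14181

-14181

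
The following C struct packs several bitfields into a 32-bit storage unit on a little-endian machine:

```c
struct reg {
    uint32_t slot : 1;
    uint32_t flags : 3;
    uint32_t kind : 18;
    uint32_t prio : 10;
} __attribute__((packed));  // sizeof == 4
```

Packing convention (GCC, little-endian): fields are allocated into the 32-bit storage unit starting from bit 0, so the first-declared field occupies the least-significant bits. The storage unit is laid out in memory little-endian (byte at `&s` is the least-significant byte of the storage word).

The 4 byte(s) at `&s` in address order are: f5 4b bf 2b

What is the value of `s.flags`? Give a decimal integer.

[0]=0xf5 [1]=0x4b [2]=0xbf [3]=0x2b (little-endian) → word 0x2bbf4bf5
slot [0+:1] = (word>>0) & 0x1 = 1
flags [1+:3] = (word>>1) & 0x7 = 2  ←
kind [4+:18] = (word>>4) & 0x3ffff = 259263
prio [22+:10] = (word>>22) & 0x3ff = 174

2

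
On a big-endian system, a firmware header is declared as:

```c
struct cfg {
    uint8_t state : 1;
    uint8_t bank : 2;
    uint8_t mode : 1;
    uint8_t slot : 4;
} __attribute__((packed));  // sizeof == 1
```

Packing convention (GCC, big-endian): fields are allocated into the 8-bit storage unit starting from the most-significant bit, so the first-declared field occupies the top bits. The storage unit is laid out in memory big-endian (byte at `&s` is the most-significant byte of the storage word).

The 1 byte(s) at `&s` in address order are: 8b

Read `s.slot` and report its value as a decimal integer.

[0]=0x8b (big-endian) → word 0x8b
state [7+:1] = (word>>7) & 0x1 = 1
bank [5+:2] = (word>>5) & 0x3 = 0
mode [4+:1] = (word>>4) & 0x1 = 0
slot [0+:4] = (word>>0) & 0xf = 11  ←

11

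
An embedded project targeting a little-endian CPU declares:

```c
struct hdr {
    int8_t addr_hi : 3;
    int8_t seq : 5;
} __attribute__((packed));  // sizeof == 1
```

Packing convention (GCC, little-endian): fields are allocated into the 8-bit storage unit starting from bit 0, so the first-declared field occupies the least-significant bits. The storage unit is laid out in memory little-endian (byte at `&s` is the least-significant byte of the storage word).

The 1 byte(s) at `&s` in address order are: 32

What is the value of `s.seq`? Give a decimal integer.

6

[0]=0x32 (little-endian) → word 0x32
addr_hi:3 @ bit 0 → (0x32>>0)&0x7 = 0x2
seq:5 @ bit 3 → (0x32>>3)&0x1f = 0x6  ←
seq signed 5b, MSB=0: value = 6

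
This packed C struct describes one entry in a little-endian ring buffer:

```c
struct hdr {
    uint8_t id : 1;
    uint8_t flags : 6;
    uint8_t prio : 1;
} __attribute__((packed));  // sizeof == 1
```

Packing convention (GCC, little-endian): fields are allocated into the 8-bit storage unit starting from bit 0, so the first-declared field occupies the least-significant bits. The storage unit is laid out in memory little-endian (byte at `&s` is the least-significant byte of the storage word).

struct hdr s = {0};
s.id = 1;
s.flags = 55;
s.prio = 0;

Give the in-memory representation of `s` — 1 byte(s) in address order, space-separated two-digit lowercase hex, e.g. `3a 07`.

6f

[0+:1] id=1 & 0x1 = 0x1; word=0x01
[1+:6] flags=55 & 0x3f = 0x37; word=0x6f
[7+:1] prio=0 & 0x1 = 0x0; word=0x6f
word = 0x6f → little-endian bytes:
  [0]=0x6f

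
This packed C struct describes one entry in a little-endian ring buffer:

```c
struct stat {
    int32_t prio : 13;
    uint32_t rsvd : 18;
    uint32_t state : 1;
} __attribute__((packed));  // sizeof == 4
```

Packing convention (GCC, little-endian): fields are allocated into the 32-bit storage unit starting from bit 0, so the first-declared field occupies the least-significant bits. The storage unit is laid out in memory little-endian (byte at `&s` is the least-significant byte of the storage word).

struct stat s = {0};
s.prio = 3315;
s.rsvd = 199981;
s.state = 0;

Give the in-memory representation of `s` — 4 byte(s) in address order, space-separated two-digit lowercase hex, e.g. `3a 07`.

f3 ac a5 61

prio (13b) val=3315 bits=0xcf3 at bit 0: 0x00000cf3
rsvd (18b) val=199981 bits=0x30d2d at bit 13: 0x61a5acf3
state (1b) val=0 bits=0x0 at bit 31: 0x61a5acf3
word = 0x61a5acf3 → little-endian bytes:
  [0]=0xf3  [1]=0xac  [2]=0xa5  [3]=0x61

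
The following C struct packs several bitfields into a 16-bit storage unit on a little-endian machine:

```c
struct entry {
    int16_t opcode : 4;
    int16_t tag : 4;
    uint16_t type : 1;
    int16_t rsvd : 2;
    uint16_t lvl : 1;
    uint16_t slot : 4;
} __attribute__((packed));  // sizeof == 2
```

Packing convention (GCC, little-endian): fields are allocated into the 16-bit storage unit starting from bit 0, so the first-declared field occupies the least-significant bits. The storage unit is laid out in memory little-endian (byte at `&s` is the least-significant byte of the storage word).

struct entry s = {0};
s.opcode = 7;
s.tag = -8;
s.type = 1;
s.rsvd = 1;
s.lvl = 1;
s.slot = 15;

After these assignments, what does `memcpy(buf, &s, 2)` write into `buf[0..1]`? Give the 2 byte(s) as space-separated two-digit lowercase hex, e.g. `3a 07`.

87 fb

[0+:4] opcode=7 & 0xf = 0x7; word=0x0007
[4+:4] tag=-8 & 0xf = 0x8; word=0x0087
[8+:1] type=1 & 0x1 = 0x1; word=0x0187
[9+:2] rsvd=1 & 0x3 = 0x1; word=0x0387
[11+:1] lvl=1 & 0x1 = 0x1; word=0x0b87
[12+:4] slot=15 & 0xf = 0xf; word=0xfb87
word = 0xfb87 → little-endian bytes:
  [0]=0x87  [1]=0xfb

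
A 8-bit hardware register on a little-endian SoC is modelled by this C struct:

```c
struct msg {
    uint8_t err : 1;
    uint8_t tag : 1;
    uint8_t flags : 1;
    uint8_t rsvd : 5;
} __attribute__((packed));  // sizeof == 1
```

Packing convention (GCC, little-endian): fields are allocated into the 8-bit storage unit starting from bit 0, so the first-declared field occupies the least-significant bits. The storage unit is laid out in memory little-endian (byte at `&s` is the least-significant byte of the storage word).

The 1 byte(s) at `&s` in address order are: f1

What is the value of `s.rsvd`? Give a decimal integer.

30

[0]=0xf1 (little-endian) → word 0xf1
err [0+:1] = (word>>0) & 0x1 = 1
tag [1+:1] = (word>>1) & 0x1 = 0
flags [2+:1] = (word>>2) & 0x1 = 0
rsvd [3+:5] = (word>>3) & 0x1f = 30  ←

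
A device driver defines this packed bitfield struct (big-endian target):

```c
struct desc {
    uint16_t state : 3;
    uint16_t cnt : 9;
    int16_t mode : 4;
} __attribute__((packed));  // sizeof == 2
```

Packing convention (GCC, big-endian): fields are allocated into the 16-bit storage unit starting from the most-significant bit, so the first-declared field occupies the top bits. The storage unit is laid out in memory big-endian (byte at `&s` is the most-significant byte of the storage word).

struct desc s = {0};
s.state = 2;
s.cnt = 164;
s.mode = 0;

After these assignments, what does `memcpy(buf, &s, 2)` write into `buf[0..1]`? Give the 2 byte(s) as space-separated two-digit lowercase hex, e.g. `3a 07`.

[13+:3] state=2 & 0x7 = 0x2; word=0x4000
[4+:9] cnt=164 & 0x1ff = 0xa4; word=0x4a40
[0+:4] mode=0 & 0xf = 0x0; word=0x4a40
word = 0x4a40 → big-endian bytes:
  [0]=0x4a  [1]=0x40

4a 40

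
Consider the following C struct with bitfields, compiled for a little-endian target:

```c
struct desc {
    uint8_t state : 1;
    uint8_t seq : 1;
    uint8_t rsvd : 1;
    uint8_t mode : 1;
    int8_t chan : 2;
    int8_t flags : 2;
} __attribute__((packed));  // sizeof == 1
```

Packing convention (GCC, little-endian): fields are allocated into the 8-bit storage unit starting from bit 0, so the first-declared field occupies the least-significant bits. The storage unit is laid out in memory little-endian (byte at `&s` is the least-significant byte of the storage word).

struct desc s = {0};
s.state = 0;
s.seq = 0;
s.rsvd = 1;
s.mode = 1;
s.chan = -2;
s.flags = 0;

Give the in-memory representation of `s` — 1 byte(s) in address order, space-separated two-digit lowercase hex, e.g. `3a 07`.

state:1 = 0 → 0x0 << 0 → word 0x00
seq:1 = 0 → 0x0 << 1 → word 0x00
rsvd:1 = 1 → 0x1 << 2 → word 0x04
mode:1 = 1 → 0x1 << 3 → word 0x0c
chan:2 = -2 → 0x2 << 4 → word 0x2c
flags:2 = 0 → 0x0 << 6 → word 0x2c
word = 0x2c → little-endian bytes:
  [0]=0x2c

2c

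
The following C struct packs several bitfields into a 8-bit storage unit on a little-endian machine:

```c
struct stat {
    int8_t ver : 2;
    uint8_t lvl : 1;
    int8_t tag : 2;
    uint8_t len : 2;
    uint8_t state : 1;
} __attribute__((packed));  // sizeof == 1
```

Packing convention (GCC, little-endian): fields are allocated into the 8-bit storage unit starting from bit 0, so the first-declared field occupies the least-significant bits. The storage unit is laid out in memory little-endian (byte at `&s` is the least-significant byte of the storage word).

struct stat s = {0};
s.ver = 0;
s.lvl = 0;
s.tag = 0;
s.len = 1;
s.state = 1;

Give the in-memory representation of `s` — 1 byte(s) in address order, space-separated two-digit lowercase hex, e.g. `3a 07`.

a0

ver:2 = 0 → 0x0 << 0 → word 0x00
lvl:1 = 0 → 0x0 << 2 → word 0x00
tag:2 = 0 → 0x0 << 3 → word 0x00
len:2 = 1 → 0x1 << 5 → word 0x20
state:1 = 1 → 0x1 << 7 → word 0xa0
word = 0xa0 → little-endian bytes:
  [0]=0xa0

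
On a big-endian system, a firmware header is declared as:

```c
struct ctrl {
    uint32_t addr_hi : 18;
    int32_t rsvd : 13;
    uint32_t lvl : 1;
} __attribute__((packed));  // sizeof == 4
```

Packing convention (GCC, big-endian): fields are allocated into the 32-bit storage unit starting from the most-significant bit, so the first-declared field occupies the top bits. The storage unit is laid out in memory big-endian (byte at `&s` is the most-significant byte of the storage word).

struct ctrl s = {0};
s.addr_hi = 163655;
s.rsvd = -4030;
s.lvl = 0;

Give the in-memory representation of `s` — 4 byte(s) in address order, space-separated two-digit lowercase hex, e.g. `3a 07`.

addr_hi:18 = 163655 → 0x27f47 << 14 → word 0x9fd1c000
rsvd:13 = -4030 → 0x1042 << 1 → word 0x9fd1e084
lvl:1 = 0 → 0x0 << 0 → word 0x9fd1e084
word = 0x9fd1e084 → big-endian bytes:
  [0]=0x9f  [1]=0xd1  [2]=0xe0  [3]=0x84

9f d1 e0 84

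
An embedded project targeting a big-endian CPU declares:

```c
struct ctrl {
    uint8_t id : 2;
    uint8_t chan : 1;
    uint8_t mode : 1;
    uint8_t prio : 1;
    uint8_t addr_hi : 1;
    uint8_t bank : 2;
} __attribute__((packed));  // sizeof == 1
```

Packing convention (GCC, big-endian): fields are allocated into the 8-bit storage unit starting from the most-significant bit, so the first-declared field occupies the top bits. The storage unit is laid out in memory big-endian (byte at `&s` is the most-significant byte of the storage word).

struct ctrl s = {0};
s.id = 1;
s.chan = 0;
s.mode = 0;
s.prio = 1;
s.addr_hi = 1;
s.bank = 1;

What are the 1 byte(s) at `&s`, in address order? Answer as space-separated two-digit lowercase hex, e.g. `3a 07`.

4d

[6+:2] id=1 & 0x3 = 0x1; word=0x40
[5+:1] chan=0 & 0x1 = 0x0; word=0x40
[4+:1] mode=0 & 0x1 = 0x0; word=0x40
[3+:1] prio=1 & 0x1 = 0x1; word=0x48
[2+:1] addr_hi=1 & 0x1 = 0x1; word=0x4c
[0+:2] bank=1 & 0x3 = 0x1; word=0x4d
word = 0x4d → big-endian bytes:
  [0]=0x4d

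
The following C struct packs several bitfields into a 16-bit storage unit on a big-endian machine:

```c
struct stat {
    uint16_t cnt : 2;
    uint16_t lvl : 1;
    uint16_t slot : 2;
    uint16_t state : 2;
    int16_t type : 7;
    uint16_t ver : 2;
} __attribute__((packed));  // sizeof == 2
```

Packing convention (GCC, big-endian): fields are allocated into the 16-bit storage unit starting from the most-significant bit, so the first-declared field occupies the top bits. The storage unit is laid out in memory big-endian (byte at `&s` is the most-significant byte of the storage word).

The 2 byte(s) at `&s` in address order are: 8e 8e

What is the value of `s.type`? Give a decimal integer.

35

[0]=0x8e [1]=0x8e (big-endian) → word 0x8e8e
cnt [14+:2] = (word>>14) & 0x3 = 2
lvl [13+:1] = (word>>13) & 0x1 = 0
slot [11+:2] = (word>>11) & 0x3 = 1
state [9+:2] = (word>>9) & 0x3 = 3
type [2+:7] = (word>>2) & 0x7f = 35  ←
ver [0+:2] = (word>>0) & 0x3 = 2
type signed 7b, MSB=0: value = 35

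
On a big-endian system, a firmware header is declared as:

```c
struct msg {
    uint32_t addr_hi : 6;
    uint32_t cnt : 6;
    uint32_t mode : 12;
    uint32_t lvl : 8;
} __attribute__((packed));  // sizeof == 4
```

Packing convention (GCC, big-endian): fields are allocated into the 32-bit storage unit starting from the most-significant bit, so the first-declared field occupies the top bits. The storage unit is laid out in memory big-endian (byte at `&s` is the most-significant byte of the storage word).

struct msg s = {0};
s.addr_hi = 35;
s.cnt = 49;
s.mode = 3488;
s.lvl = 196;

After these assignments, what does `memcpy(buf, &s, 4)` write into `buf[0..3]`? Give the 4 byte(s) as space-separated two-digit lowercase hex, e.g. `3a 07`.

[26+:6] addr_hi=35 & 0x3f = 0x23; word=0x8c000000
[20+:6] cnt=49 & 0x3f = 0x31; word=0x8f100000
[8+:12] mode=3488 & 0xfff = 0xda0; word=0x8f1da000
[0+:8] lvl=196 & 0xff = 0xc4; word=0x8f1da0c4
word = 0x8f1da0c4 → big-endian bytes:
  [0]=0x8f  [1]=0x1d  [2]=0xa0  [3]=0xc4

8f 1d a0 c4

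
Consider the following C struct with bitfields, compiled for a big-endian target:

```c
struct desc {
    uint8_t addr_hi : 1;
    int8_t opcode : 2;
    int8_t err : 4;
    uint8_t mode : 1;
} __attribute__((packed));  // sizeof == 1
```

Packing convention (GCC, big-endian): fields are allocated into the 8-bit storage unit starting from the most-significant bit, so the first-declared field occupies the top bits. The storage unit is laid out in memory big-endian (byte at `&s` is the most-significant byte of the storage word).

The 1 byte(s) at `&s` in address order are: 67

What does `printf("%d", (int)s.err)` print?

[0]=0x67 (big-endian) → word 0x67
addr_hi [7+:1] = (word>>7) & 0x1 = 0
opcode [5+:2] = (word>>5) & 0x3 = 3
err [1+:4] = (word>>1) & 0xf = 3  ←
mode [0+:1] = (word>>0) & 0x1 = 1
err signed 4b, MSB=0: value = 3

3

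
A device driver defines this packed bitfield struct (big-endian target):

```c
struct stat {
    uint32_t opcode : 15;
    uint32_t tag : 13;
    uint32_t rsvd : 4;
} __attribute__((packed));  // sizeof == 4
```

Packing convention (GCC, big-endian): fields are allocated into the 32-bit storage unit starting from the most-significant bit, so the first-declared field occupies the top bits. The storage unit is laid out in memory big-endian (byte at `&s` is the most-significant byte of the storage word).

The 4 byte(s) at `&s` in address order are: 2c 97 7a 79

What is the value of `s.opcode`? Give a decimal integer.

5707

[0]=0x2c [1]=0x97 [2]=0x7a [3]=0x79 (big-endian) → word 0x2c977a79
opcode:15 @ bit 17 → (0x2c977a79>>17)&0x7fff = 0x164b  ←
tag:13 @ bit 4 → (0x2c977a79>>4)&0x1fff = 0x17a7
rsvd:4 @ bit 0 → (0x2c977a79>>0)&0xf = 0x9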